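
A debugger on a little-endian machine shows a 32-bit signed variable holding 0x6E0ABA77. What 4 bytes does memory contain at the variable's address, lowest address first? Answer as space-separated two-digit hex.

Split into bytes (most-significant first): 6E 0A BA 77.
In little-endian order the low byte comes first in memory.
So at ascending addresses the bytes are 77 BA 0A 6E.

77 BA 0A 6E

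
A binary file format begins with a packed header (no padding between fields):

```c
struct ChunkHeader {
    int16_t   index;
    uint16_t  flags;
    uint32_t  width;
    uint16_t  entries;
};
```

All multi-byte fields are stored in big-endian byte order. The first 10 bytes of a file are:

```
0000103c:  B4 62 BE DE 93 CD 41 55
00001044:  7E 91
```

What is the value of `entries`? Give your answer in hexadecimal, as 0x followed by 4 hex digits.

0x7E91

`entries` follows `index` (2 B), `flags` (2 B), `width` (4 B), so it starts at offset 2 + 2 + 4 = 8 and occupies 2 bytes.
Bytes at offsets 8..9: 7E 91.
Big-endian: lowest address holds the most-significant byte.
The bytes are already most-significant first: 0x7E91.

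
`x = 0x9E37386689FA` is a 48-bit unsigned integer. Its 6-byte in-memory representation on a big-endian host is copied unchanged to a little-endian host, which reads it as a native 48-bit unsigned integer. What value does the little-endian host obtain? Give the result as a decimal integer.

275468032423838

Stored big-endian, the bytes at ascending addresses are 9E 37 38 66 89 FA.
Read back as little-endian, the first byte is least significant, giving 0xFA896638379E.
0xFA896638379E = 275468032423838.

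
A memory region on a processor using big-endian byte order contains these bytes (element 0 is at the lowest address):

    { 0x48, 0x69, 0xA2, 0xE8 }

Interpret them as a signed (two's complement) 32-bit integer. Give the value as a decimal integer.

1214882536

Big-endian stores the most-significant byte at the lowest address.
The bytes are already most-significant first: 0x4869A2E8.
0x4869A2E8 = 1214882536.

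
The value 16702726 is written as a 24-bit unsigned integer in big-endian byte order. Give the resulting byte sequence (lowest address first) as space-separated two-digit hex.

FE DD 06

16702726 in hexadecimal, padded to 24 bits, is 0xFEDD06.
Split into bytes (most-significant first): FE DD 06.
Big-endian: lowest address holds the most-significant byte.
So the memory order matches the most-significant-first order: FE DD 06.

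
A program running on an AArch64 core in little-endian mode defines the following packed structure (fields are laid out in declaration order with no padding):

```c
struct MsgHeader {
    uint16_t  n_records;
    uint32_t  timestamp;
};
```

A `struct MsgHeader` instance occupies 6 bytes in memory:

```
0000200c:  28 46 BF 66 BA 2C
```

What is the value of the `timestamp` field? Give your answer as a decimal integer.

750413503

`timestamp` follows `n_records` (2 bytes), so it starts at byte offset 2 and occupies 4 bytes.
Bytes at offsets 2..5: BF 66 BA 2C.
Little-endian: lowest address holds the least-significant byte.
Reassemble most-significant byte first: 2C BA 66 BF → 0x2CBA66BF.
0x2CBA66BF = 750413503.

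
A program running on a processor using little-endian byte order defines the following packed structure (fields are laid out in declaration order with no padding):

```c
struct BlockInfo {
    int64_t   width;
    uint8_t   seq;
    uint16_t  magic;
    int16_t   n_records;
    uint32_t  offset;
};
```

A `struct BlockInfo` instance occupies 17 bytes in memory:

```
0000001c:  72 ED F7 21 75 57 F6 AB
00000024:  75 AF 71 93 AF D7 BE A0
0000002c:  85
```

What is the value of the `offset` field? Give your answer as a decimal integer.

2241904343

`offset` follows `width` (8 B), `seq` (1 B), `magic` (2 B), `n_records` (2 B), so it starts at offset 8 + 1 + 2 + 2 = 13 and occupies 4 bytes.
Bytes at offsets 13..16: D7 BE A0 85.
Little-endian stores the least-significant byte at the lowest address.
Reassemble most-significant byte first: 85 A0 BE D7 → 0x85A0BED7.
0x85A0BED7 = 2241904343.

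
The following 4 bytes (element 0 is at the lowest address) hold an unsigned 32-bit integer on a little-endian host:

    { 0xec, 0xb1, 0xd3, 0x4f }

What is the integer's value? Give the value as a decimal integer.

In little-endian order the low byte comes first in memory.
Reassemble most-significant byte first: 4F D3 B1 EC → 0x4FD3B1EC.
0x4FD3B1EC = 1339273708.

1339273708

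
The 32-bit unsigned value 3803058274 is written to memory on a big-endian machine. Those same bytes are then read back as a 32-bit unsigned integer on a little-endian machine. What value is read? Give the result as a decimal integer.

3803058274 in 32-bit hexadecimal is 0xE2AE1062.
Stored big-endian, the bytes at ascending addresses are E2 AE 10 62.
Read back as little-endian, the first byte is least significant, giving 0x6210AEE2.
0x6210AEE2 = 1645260514.

1645260514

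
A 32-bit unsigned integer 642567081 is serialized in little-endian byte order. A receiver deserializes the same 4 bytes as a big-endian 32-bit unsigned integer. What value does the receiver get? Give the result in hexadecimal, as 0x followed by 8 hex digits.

642567081 in 32-bit hexadecimal is 0x264CCBA9.
Stored little-endian, the bytes at ascending addresses are A9 CB 4C 26.
Read back as big-endian, the last byte is least significant, giving 0xA9CB4C26.

0xA9CB4C26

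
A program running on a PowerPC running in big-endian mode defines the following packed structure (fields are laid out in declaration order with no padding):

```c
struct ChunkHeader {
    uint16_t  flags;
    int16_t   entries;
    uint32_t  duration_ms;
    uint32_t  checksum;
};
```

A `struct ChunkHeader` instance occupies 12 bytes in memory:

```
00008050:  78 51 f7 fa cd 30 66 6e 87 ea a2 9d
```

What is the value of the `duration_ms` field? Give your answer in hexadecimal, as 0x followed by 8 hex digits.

`duration_ms` follows `flags` (2 B), `entries` (2 B), so it starts at offset 2 + 2 = 4 and occupies 4 bytes.
Bytes at offsets 4..7: CD 30 66 6E.
Big-endian stores the most-significant byte at the lowest address.
The bytes are already most-significant first: 0xCD30666E.

0xCD30666E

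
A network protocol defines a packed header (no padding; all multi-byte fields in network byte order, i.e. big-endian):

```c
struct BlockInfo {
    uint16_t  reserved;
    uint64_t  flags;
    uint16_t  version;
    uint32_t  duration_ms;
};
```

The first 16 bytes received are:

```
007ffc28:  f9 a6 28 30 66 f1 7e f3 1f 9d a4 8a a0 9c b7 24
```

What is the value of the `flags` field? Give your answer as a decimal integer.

`flags` follows `reserved` (2 bytes), so it starts at byte offset 2 and occupies 8 bytes.
Bytes at offsets 2..9: 28 30 66 F1 7E F3 1F 9D.
Big-endian: lowest address holds the most-significant byte.
The bytes are already most-significant first: 0x283066F17EF31F9D.
0x283066F17EF31F9D = 2895927747802242973.

2895927747802242973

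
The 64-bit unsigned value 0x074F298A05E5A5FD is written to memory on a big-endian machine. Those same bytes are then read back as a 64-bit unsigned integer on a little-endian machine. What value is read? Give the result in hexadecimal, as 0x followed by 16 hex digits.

Stored big-endian, the bytes at ascending addresses are 07 4F 29 8A 05 E5 A5 FD.
Read back as little-endian, the first byte is least significant, giving 0xFDA5E5058A294F07.

0xFDA5E5058A294F07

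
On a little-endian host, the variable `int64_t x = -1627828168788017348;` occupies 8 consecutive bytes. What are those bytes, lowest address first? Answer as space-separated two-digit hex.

3C FF 03 B4 E7 CA 68 E9

Two's complement of -1627828168788017348 in 64 bits: 1627828168788017348 = 0x169735184BFC00C4; invert → 0xE968CAE7B403FF3B; add 1 → 0xE968CAE7B403FF3C.
Split into bytes (most-significant first): E9 68 CA E7 B4 03 FF 3C.
Little-endian: lowest address holds the least-significant byte.
So at ascending addresses the bytes are 3C FF 03 B4 E7 CA 68 E9.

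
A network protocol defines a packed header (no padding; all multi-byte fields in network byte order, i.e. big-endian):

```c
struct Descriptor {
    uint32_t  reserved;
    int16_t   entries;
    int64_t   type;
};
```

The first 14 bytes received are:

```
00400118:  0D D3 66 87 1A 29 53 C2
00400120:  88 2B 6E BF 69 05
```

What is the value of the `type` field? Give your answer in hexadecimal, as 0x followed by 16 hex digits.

0x53C2882B6EBF6905

`type` follows `reserved` (4 B), `entries` (2 B), so it starts at offset 4 + 2 = 6 and occupies 8 bytes.
Bytes at offsets 6..13: 53 C2 88 2B 6E BF 69 05.
Big-endian: lowest address holds the most-significant byte.
The bytes are already most-significant first: 0x53C2882B6EBF6905.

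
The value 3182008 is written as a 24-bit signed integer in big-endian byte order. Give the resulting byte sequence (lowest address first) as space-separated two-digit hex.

30 8D B8

3182008 in hexadecimal, padded to 24 bits, is 0x308DB8.
Split into bytes (most-significant first): 30 8D B8.
In big-endian order the high byte comes first in memory.
So the memory order matches the most-significant-first order: 30 8D B8.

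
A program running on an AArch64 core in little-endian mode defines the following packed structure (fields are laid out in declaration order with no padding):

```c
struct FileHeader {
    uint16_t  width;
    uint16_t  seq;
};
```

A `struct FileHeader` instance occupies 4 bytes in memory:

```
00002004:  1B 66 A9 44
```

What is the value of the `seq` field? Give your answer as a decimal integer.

17577

`seq` follows `width` (2 bytes), so it starts at byte offset 2 and occupies 2 bytes.
Bytes at offsets 2..3: A9 44.
In little-endian order the low byte comes first in memory.
Reassemble most-significant byte first: 44 A9 → 0x44A9.
0x44A9 = 17577.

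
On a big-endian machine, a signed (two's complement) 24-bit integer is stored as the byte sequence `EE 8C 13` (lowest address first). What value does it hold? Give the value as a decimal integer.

In big-endian order the high byte comes first in memory.
The bytes are already most-significant first: 0xEE8C13.
Top bit is set, so as a signed 24-bit value this is 0xEE8C13 − 2^24 = -1143789.

-1143789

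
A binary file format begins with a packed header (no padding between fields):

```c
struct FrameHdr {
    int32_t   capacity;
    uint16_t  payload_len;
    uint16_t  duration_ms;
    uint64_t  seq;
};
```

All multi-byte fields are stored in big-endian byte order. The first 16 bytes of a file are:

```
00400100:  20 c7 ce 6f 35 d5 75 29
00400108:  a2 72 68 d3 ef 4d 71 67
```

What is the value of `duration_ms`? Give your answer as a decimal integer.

`duration_ms` follows `capacity` (4 B), `payload_len` (2 B), so it starts at offset 4 + 2 = 6 and occupies 2 bytes.
Bytes at offsets 6..7: 75 29.
In big-endian order the high byte comes first in memory.
The bytes are already most-significant first: 0x7529.
0x7529 = 29993.

29993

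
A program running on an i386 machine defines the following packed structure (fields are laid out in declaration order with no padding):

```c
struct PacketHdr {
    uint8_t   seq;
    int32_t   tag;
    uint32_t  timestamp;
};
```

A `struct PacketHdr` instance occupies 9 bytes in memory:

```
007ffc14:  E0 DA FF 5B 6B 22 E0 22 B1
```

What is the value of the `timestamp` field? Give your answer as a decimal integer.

`timestamp` follows `seq` (1 B), `tag` (4 B), so it starts at offset 1 + 4 = 5 and occupies 4 bytes.
Bytes at offsets 5..8: 22 E0 22 B1.
Little-endian stores the least-significant byte at the lowest address.
Reassemble most-significant byte first: B1 22 E0 22 → 0xB122E022.
0xB122E022 = 2971852834.

2971852834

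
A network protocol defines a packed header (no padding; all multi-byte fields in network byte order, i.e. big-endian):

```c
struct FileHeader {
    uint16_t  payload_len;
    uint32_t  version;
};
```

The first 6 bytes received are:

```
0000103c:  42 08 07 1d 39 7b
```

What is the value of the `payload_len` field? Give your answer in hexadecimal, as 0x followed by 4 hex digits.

`payload_len` is the first field, at byte offset 0, occupying 2 bytes.
Bytes at offsets 0..1: 42 08.
In big-endian order the high byte comes first in memory.
The bytes are already most-significant first: 0x4208.

0x4208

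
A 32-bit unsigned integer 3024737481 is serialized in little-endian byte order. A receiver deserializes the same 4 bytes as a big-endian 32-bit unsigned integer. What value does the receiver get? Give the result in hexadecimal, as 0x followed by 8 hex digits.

0xC9D449B4

3024737481 in 32-bit hexadecimal is 0xB449D4C9.
Stored little-endian, the bytes at ascending addresses are C9 D4 49 B4.
Read back as big-endian, the last byte is least significant, giving 0xC9D449B4.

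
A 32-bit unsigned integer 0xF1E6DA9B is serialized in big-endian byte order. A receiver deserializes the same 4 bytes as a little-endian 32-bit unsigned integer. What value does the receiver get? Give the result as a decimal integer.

Stored big-endian, the bytes at ascending addresses are F1 E6 DA 9B.
Read back as little-endian, the first byte is least significant, giving 0x9BDAE6F1.
0x9BDAE6F1 = 2614814449.

2614814449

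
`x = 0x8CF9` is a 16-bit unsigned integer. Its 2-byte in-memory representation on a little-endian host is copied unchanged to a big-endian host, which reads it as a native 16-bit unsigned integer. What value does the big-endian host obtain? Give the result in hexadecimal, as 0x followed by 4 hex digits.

Stored little-endian, the bytes at ascending addresses are F9 8C.
Read back as big-endian, the last byte is least significant, giving 0xF98C.

0xF98C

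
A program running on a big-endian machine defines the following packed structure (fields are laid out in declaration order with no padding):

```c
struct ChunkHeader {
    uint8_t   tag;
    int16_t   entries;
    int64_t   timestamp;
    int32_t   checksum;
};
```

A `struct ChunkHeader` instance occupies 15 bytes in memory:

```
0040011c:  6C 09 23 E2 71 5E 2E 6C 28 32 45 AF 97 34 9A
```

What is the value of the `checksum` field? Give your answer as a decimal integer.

-1349045094

`checksum` follows `tag` (1 B), `entries` (2 B), `timestamp` (8 B), so it starts at offset 1 + 2 + 8 = 11 and occupies 4 bytes.
Bytes at offsets 11..14: AF 97 34 9A.
Big-endian stores the most-significant byte at the lowest address.
The bytes are already most-significant first: 0xAF97349A.
Top bit is set, so as a signed 32-bit value this is 0xAF97349A − 2^32 = -1349045094.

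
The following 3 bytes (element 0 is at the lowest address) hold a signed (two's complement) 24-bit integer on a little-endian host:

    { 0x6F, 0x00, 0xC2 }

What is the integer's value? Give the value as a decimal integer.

Little-endian stores the least-significant byte at the lowest address.
Reassemble most-significant byte first: C2 00 6F → 0xC2006F.
Top bit is set, so as a signed 24-bit value this is 0xC2006F − 2^24 = -4063121.

-4063121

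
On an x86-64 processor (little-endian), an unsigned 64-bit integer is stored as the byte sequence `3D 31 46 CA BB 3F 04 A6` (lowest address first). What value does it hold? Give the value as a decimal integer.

11962756585987911997

In little-endian order the low byte comes first in memory.
Reassemble most-significant byte first: A6 04 3F BB CA 46 31 3D → 0xA6043FBBCA46313D.
0xA6043FBBCA46313D = 11962756585987911997.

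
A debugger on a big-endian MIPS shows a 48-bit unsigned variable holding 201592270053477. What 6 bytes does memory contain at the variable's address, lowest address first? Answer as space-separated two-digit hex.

201592270053477 in hexadecimal, padded to 48 bits, is 0xB758DBA56065.
Split into bytes (most-significant first): B7 58 DB A5 60 65.
In big-endian order the high byte comes first in memory.
So the memory order matches the most-significant-first order: B7 58 DB A5 60 65.

B7 58 DB A5 60 65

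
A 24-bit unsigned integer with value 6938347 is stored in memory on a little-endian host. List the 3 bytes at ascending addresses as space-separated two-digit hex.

EB DE 69

6938347 in hexadecimal, padded to 24 bits, is 0x69DEEB.
Split into bytes (most-significant first): 69 DE EB.
Little-endian stores the least-significant byte at the lowest address.
So at ascending addresses the bytes are EB DE 69.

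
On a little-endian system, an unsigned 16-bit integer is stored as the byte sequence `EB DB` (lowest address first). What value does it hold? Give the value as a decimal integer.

56299

Little-endian stores the least-significant byte at the lowest address.
Reassemble most-significant byte first: DB EB → 0xDBEB.
0xDBEB = 56299.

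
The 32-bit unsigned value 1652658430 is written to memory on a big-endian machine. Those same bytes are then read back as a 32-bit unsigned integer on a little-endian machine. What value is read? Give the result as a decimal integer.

4270883170

1652658430 in 32-bit hexadecimal is 0x628190FE.
Stored big-endian, the bytes at ascending addresses are 62 81 90 FE.
Read back as little-endian, the first byte is least significant, giving 0xFE908162.
0xFE908162 = 4270883170.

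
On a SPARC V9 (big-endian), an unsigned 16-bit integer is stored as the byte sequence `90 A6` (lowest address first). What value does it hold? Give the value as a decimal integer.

In big-endian order the high byte comes first in memory.
The bytes are already most-significant first: 0x90A6.
0x90A6 = 37030.

37030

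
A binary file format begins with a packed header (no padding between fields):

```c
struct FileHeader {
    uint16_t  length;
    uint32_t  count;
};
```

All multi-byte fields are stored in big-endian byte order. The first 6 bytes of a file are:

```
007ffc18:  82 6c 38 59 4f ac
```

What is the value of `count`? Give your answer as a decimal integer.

`count` follows `length` (2 bytes), so it starts at byte offset 2 and occupies 4 bytes.
Bytes at offsets 2..5: 38 59 4F AC.
In big-endian order the high byte comes first in memory.
The bytes are already most-significant first: 0x38594FAC.
0x38594FAC = 945377196.

945377196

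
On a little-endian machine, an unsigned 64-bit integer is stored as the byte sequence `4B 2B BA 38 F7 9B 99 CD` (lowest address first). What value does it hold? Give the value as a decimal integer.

In little-endian order the low byte comes first in memory.
Reassemble most-significant byte first: CD 99 9B F7 38 BA 2B 4B → 0xCD999BF738BA2B4B.
0xCD999BF738BA2B4B = 14815043935322909515.

14815043935322909515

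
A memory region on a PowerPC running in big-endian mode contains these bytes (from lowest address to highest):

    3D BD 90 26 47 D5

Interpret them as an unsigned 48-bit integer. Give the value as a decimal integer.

67884376541141

Big-endian: lowest address holds the most-significant byte.
The bytes are already most-significant first: 0x3DBD902647D5.
0x3DBD902647D5 = 67884376541141.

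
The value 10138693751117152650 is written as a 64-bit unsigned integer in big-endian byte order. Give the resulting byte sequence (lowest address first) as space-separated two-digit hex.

8C B3 E0 3F E1 CF 81 8A

10138693751117152650 in hexadecimal, padded to 64 bits, is 0x8CB3E03FE1CF818A.
Split into bytes (most-significant first): 8C B3 E0 3F E1 CF 81 8A.
Big-endian: lowest address holds the most-significant byte.
So the memory order matches the most-significant-first order: 8C B3 E0 3F E1 CF 81 8A.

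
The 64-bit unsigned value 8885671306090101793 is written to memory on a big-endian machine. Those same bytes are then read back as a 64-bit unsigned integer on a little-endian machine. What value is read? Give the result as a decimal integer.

2430925096848609403

8885671306090101793 in 64-bit hexadecimal is 0x7B503EF97E61BC21.
Stored big-endian, the bytes at ascending addresses are 7B 50 3E F9 7E 61 BC 21.
Read back as little-endian, the first byte is least significant, giving 0x21BC617EF93E507B.
0x21BC617EF93E507B = 2430925096848609403.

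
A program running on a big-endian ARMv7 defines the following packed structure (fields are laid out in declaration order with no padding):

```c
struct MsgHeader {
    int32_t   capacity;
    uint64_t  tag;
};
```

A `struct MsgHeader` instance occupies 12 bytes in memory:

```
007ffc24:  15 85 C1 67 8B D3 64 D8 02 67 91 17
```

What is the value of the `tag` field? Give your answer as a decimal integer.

10075507670273986839

`tag` follows `capacity` (4 bytes), so it starts at byte offset 4 and occupies 8 bytes.
Bytes at offsets 4..11: 8B D3 64 D8 02 67 91 17.
In big-endian order the high byte comes first in memory.
The bytes are already most-significant first: 0x8BD364D802679117.
0x8BD364D802679117 = 10075507670273986839.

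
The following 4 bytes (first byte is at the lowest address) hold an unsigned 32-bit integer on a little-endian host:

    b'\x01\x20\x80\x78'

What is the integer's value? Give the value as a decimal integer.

Little-endian: lowest address holds the least-significant byte.
Reassemble most-significant byte first: 78 80 20 01 → 0x78802001.
0x78802001 = 2021662721.

2021662721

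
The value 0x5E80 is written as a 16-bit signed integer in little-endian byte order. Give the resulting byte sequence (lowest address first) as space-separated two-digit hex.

Split into bytes (most-significant first): 5E 80.
Little-endian stores the least-significant byte at the lowest address.
So at ascending addresses the bytes are 80 5E.

80 5E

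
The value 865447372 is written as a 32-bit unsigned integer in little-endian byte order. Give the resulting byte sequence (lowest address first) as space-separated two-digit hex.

CC AD 95 33

865447372 in hexadecimal, padded to 32 bits, is 0x3395ADCC.
Split into bytes (most-significant first): 33 95 AD CC.
Little-endian stores the least-significant byte at the lowest address.
So at ascending addresses the bytes are CC AD 95 33.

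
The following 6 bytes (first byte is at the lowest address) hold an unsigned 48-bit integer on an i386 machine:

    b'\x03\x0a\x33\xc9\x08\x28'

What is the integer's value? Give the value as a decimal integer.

44018200414723

In little-endian order the low byte comes first in memory.
Reassemble most-significant byte first: 28 08 C9 33 0A 03 → 0x2808C9330A03.
0x2808C9330A03 = 44018200414723.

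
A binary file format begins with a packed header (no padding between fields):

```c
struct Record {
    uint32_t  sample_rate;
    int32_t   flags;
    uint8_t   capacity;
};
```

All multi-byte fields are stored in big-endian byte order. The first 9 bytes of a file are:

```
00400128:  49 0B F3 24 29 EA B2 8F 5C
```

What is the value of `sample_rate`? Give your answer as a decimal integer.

1225519908

`sample_rate` is the first field, at byte offset 0, occupying 4 bytes.
Bytes at offsets 0..3: 49 0B F3 24.
Big-endian stores the most-significant byte at the lowest address.
The bytes are already most-significant first: 0x490BF324.
0x490BF324 = 1225519908.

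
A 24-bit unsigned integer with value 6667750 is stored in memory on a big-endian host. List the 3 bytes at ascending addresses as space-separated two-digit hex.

65 BD E6

6667750 in hexadecimal, padded to 24 bits, is 0x65BDE6.
Split into bytes (most-significant first): 65 BD E6.
Big-endian: lowest address holds the most-significant byte.
So the memory order matches the most-significant-first order: 65 BD E6.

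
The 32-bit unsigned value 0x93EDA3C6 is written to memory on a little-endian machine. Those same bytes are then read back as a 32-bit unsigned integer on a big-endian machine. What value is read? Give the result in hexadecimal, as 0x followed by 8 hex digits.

Stored little-endian, the bytes at ascending addresses are C6 A3 ED 93.
Read back as big-endian, the last byte is least significant, giving 0xC6A3ED93.

0xC6A3ED93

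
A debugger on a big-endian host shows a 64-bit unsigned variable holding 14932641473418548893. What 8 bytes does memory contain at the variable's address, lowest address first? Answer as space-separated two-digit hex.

14932641473418548893 in hexadecimal, padded to 64 bits, is 0xCF3B664DB560D69D.
Split into bytes (most-significant first): CF 3B 66 4D B5 60 D6 9D.
Big-endian: lowest address holds the most-significant byte.
So the memory order matches the most-significant-first order: CF 3B 66 4D B5 60 D6 9D.

CF 3B 66 4D B5 60 D6 9D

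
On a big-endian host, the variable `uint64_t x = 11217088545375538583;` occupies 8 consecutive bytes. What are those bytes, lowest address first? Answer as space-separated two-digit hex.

9B AB 1A 99 F1 36 4D 97

11217088545375538583 in hexadecimal, padded to 64 bits, is 0x9BAB1A99F1364D97.
Split into bytes (most-significant first): 9B AB 1A 99 F1 36 4D 97.
Big-endian: lowest address holds the most-significant byte.
So the memory order matches the most-significant-first order: 9B AB 1A 99 F1 36 4D 97.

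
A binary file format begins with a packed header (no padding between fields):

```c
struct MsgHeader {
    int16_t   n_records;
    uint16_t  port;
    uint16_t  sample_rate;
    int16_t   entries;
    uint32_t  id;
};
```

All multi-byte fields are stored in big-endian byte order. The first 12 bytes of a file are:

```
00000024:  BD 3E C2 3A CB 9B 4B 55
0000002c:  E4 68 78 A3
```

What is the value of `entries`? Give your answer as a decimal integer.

19285

`entries` follows `n_records` (2 B), `port` (2 B), `sample_rate` (2 B), so it starts at offset 2 + 2 + 2 = 6 and occupies 2 bytes.
Bytes at offsets 6..7: 4B 55.
Big-endian stores the most-significant byte at the lowest address.
The bytes are already most-significant first: 0x4B55.
0x4B55 = 19285.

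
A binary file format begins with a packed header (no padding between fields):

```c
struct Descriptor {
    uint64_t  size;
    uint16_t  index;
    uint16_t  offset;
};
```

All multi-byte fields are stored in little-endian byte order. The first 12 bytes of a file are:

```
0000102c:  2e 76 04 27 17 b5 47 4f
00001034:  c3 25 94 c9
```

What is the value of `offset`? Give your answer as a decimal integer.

`offset` follows `size` (8 B), `index` (2 B), so it starts at offset 8 + 2 = 10 and occupies 2 bytes.
Bytes at offsets 10..11: 94 C9.
In little-endian order the low byte comes first in memory.
Reassemble most-significant byte first: C9 94 → 0xC994.
0xC994 = 51604.

51604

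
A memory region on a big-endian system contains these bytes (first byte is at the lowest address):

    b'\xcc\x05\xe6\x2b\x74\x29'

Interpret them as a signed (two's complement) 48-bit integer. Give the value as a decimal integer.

Big-endian: lowest address holds the most-significant byte.
The bytes are already most-significant first: 0xCC05E62B7429.
Top bit is set, so as a signed 48-bit value this is 0xCC05E62B7429 − 2^48 = -57149268200407.

-57149268200407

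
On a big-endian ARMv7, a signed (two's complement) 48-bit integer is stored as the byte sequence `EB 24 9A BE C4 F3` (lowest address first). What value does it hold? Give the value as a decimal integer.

-22932529167117

Big-endian: lowest address holds the most-significant byte.
The bytes are already most-significant first: 0xEB249ABEC4F3.
Top bit is set, so as a signed 48-bit value this is 0xEB249ABEC4F3 − 2^48 = -22932529167117.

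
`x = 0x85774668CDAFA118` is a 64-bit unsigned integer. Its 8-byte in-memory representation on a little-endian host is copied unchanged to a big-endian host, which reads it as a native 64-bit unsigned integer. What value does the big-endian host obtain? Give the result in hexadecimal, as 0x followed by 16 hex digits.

0x18A1AFCD68467785

Stored little-endian, the bytes at ascending addresses are 18 A1 AF CD 68 46 77 85.
Read back as big-endian, the last byte is least significant, giving 0x18A1AFCD68467785.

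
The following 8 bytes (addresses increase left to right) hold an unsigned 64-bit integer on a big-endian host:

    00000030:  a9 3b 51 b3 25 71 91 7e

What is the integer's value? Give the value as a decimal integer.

12194430245904945534

Big-endian stores the most-significant byte at the lowest address.
The bytes are already most-significant first: 0xA93B51B32571917E.
0xA93B51B32571917E = 12194430245904945534.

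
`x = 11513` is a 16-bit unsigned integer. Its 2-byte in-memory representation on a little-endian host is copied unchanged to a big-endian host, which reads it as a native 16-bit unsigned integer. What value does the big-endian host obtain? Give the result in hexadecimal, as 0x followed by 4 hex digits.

0xF92C

11513 in 16-bit hexadecimal is 0x2CF9.
Stored little-endian, the bytes at ascending addresses are F9 2C.
Read back as big-endian, the last byte is least significant, giving 0xF92C.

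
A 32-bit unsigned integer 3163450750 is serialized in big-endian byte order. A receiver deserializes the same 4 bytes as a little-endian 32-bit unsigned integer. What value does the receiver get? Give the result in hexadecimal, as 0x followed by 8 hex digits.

0x7E6D8EBC

3163450750 in 32-bit hexadecimal is 0xBC8E6D7E.
Stored big-endian, the bytes at ascending addresses are BC 8E 6D 7E.
Read back as little-endian, the first byte is least significant, giving 0x7E6D8EBC.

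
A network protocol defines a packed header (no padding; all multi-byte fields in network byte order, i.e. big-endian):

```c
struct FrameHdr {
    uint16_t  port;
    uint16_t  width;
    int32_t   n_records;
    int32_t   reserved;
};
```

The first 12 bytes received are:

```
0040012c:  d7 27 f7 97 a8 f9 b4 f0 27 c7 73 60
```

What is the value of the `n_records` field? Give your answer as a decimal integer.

`n_records` follows `port` (2 B), `width` (2 B), so it starts at offset 2 + 2 = 4 and occupies 4 bytes.
Bytes at offsets 4..7: A8 F9 B4 F0.
In big-endian order the high byte comes first in memory.
The bytes are already most-significant first: 0xA8F9B4F0.
Top bit is set, so as a signed 32-bit value this is 0xA8F9B4F0 − 2^32 = -1460030224.

-1460030224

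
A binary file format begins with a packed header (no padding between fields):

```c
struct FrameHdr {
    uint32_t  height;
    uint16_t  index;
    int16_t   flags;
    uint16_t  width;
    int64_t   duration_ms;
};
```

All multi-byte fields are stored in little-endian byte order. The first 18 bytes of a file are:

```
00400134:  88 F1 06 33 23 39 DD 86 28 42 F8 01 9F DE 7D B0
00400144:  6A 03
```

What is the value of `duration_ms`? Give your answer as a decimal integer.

`duration_ms` follows `height` (4 B), `index` (2 B), `flags` (2 B), `width` (2 B), so it starts at offset 4 + 2 + 2 + 2 = 10 and occupies 8 bytes.
Bytes at offsets 10..17: F8 01 9F DE 7D B0 6A 03.
Little-endian stores the least-significant byte at the lowest address.
Reassemble most-significant byte first: 03 6A B0 7D DE 9F 01 F8 → 0x036AB07DDE9F01F8.
0x036AB07DDE9F01F8 = 246203184297476600.

246203184297476600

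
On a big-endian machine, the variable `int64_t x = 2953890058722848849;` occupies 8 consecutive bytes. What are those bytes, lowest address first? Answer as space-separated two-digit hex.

28 FE 53 5B A7 BB B0 51

2953890058722848849 in hexadecimal, padded to 64 bits, is 0x28FE535BA7BBB051.
Split into bytes (most-significant first): 28 FE 53 5B A7 BB B0 51.
Big-endian: lowest address holds the most-significant byte.
So the memory order matches the most-significant-first order: 28 FE 53 5B A7 BB B0 51.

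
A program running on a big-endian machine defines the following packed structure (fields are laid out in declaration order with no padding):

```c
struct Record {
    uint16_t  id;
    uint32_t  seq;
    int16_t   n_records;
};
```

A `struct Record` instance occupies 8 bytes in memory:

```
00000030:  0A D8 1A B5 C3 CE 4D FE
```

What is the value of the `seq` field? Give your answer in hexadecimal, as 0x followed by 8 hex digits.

0x1AB5C3CE

`seq` follows `id` (2 bytes), so it starts at byte offset 2 and occupies 4 bytes.
Bytes at offsets 2..5: 1A B5 C3 CE.
In big-endian order the high byte comes first in memory.
The bytes are already most-significant first: 0x1AB5C3CE.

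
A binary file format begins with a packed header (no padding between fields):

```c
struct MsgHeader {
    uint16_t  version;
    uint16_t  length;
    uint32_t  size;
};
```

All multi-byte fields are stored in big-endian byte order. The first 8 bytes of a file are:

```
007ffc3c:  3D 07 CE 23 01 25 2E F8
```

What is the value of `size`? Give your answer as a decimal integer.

`size` follows `version` (2 B), `length` (2 B), so it starts at offset 2 + 2 = 4 and occupies 4 bytes.
Bytes at offsets 4..7: 01 25 2E F8.
In big-endian order the high byte comes first in memory.
The bytes are already most-significant first: 0x01252EF8.
0x01252EF8 = 19214072.

19214072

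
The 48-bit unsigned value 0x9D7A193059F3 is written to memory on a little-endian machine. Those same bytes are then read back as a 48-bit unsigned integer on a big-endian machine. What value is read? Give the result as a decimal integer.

Stored little-endian, the bytes at ascending addresses are F3 59 30 19 7A 9D.
Read back as big-endian, the last byte is least significant, giving 0xF35930197A9D.
0xF35930197A9D = 267564384615069.

267564384615069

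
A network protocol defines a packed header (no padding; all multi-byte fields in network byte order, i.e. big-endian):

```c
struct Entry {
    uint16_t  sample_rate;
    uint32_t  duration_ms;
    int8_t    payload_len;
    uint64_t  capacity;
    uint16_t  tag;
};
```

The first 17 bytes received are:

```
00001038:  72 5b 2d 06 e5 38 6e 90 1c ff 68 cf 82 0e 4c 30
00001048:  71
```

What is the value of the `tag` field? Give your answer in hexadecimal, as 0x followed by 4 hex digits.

0x3071

`tag` follows `sample_rate` (2 B), `duration_ms` (4 B), `payload_len` (1 B), `capacity` (8 B), so it starts at offset 2 + 4 + 1 + 8 = 15 and occupies 2 bytes.
Bytes at offsets 15..16: 30 71.
Big-endian: lowest address holds the most-significant byte.
The bytes are already most-significant first: 0x3071.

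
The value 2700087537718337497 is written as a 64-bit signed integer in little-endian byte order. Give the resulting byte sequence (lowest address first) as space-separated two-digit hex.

2700087537718337497 in hexadecimal, padded to 64 bits, is 0x2578A34F54291FD9.
Split into bytes (most-significant first): 25 78 A3 4F 54 29 1F D9.
Little-endian stores the least-significant byte at the lowest address.
So at ascending addresses the bytes are D9 1F 29 54 4F A3 78 25.

D9 1F 29 54 4F A3 78 25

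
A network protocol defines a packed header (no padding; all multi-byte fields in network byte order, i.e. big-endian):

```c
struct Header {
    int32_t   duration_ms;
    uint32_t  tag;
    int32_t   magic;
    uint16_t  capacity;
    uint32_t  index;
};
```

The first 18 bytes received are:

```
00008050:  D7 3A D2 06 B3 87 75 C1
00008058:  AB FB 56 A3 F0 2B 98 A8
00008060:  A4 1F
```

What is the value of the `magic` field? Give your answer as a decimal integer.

-1409591645

`magic` follows `duration_ms` (4 B), `tag` (4 B), so it starts at offset 4 + 4 = 8 and occupies 4 bytes.
Bytes at offsets 8..11: AB FB 56 A3.
In big-endian order the high byte comes first in memory.
The bytes are already most-significant first: 0xABFB56A3.
Top bit is set, so as a signed 32-bit value this is 0xABFB56A3 − 2^32 = -1409591645.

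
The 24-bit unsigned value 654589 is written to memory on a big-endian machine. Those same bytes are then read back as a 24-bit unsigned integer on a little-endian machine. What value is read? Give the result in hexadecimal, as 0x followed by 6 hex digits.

0xFDFC09

654589 in 24-bit hexadecimal is 0x09FCFD.
Stored big-endian, the bytes at ascending addresses are 09 FC FD.
Read back as little-endian, the first byte is least significant, giving 0xFDFC09.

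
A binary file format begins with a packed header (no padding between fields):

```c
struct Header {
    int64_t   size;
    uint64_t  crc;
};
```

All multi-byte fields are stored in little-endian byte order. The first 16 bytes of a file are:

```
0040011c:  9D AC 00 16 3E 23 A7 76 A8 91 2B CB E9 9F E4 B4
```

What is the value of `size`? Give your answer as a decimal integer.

`size` is the first field, at byte offset 0, occupying 8 bytes.
Bytes at offsets 0..7: 9D AC 00 16 3E 23 A7 76.
Little-endian stores the least-significant byte at the lowest address.
Reassemble most-significant byte first: 76 A7 23 3E 16 00 AC 9D → 0x76A7233E1600AC9D.
0x76A7233E1600AC9D = 8549841167150263453.

8549841167150263453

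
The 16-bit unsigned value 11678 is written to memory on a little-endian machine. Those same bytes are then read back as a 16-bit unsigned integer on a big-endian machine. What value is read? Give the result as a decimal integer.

40493

11678 in 16-bit hexadecimal is 0x2D9E.
Stored little-endian, the bytes at ascending addresses are 9E 2D.
Read back as big-endian, the last byte is least significant, giving 0x9E2D.
0x9E2D = 40493.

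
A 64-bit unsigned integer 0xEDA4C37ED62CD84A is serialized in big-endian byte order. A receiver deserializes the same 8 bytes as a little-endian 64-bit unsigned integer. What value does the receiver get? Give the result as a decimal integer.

Stored big-endian, the bytes at ascending addresses are ED A4 C3 7E D6 2C D8 4A.
Read back as little-endian, the first byte is least significant, giving 0x4AD82CD67EC3A4ED.
0x4AD82CD67EC3A4ED = 5393109853537543405.

5393109853537543405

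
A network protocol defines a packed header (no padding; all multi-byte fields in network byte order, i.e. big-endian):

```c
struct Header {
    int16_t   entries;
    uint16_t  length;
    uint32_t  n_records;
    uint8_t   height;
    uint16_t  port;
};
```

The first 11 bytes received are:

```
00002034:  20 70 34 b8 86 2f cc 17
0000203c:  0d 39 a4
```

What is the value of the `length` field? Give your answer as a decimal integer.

`length` follows `entries` (2 bytes), so it starts at byte offset 2 and occupies 2 bytes.
Bytes at offsets 2..3: 34 B8.
In big-endian order the high byte comes first in memory.
The bytes are already most-significant first: 0x34B8.
0x34B8 = 13496.

13496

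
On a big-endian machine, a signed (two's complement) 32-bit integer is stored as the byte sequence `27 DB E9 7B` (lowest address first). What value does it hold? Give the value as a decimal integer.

668723579

In big-endian order the high byte comes first in memory.
The bytes are already most-significant first: 0x27DBE97B.
0x27DBE97B = 668723579.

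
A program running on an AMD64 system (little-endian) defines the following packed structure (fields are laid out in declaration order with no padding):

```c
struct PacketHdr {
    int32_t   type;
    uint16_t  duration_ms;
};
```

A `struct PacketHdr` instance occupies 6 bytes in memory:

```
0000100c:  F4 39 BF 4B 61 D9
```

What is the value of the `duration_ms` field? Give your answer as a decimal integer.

55649

`duration_ms` follows `type` (4 bytes), so it starts at byte offset 4 and occupies 2 bytes.
Bytes at offsets 4..5: 61 D9.
Little-endian stores the least-significant byte at the lowest address.
Reassemble most-significant byte first: D9 61 → 0xD961.
0xD961 = 55649.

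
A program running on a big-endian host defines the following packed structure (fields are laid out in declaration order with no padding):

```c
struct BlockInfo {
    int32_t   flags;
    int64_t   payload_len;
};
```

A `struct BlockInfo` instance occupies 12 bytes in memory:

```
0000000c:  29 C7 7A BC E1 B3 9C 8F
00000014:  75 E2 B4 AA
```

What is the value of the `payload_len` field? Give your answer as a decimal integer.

-2183229254372510550

`payload_len` follows `flags` (4 bytes), so it starts at byte offset 4 and occupies 8 bytes.
Bytes at offsets 4..11: E1 B3 9C 8F 75 E2 B4 AA.
Big-endian: lowest address holds the most-significant byte.
The bytes are already most-significant first: 0xE1B39C8F75E2B4AA.
Top bit is set, so as a signed 64-bit value this is 0xE1B39C8F75E2B4AA − 2^64 = -2183229254372510550.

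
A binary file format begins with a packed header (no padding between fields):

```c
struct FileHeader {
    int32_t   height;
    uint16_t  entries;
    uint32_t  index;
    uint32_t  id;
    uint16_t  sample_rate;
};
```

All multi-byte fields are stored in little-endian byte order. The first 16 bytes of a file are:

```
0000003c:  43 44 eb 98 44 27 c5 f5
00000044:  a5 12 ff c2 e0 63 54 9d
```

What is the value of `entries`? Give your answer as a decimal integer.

10052

`entries` follows `height` (4 bytes), so it starts at byte offset 4 and occupies 2 bytes.
Bytes at offsets 4..5: 44 27.
Little-endian stores the least-significant byte at the lowest address.
Reassemble most-significant byte first: 27 44 → 0x2744.
0x2744 = 10052.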